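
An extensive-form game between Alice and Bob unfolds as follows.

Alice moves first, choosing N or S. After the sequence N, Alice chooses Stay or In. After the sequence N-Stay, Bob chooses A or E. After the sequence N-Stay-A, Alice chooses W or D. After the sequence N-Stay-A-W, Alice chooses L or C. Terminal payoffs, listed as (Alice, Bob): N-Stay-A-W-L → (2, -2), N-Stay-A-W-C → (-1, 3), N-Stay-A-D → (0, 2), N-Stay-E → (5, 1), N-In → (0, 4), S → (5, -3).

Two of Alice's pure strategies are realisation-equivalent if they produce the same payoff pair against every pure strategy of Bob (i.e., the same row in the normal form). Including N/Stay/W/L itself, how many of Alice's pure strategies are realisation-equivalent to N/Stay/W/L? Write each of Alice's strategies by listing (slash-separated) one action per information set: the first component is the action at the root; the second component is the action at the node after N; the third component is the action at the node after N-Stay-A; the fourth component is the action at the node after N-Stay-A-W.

1

Row for N/Stay/W/L (columns A, E): (2,-2) (5,1).
Every one of Alice's information sets is on the play path for some reply by Bob when Alice follows N/Stay/W/L.
Changing the action at any of them therefore changes at least one column, so only N/Stay/W/L itself gives this row.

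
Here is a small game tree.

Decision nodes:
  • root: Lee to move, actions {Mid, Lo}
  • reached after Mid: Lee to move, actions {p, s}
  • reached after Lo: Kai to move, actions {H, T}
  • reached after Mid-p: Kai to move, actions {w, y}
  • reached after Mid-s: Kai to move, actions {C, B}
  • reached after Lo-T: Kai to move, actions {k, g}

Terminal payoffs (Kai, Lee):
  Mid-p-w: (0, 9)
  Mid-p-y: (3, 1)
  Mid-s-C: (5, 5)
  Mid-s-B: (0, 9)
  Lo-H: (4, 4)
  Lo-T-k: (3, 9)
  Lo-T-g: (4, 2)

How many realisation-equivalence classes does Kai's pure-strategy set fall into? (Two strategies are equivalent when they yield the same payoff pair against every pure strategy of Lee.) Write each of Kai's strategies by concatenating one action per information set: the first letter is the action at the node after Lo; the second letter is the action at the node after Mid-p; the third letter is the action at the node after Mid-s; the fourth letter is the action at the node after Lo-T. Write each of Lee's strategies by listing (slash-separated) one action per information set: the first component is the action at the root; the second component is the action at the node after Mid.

12

Kai has 16 pure strategies: HwCk, HwCg, HwBk, HwBg, HyCk, HyCg, HyBk, HyBg, TwCk, TwCg, TwBk, TwBg, TyCk, TyCg, TyBk, TyBg. Columns: Mid/p, Mid/s, Lo/p, Lo/s.
{HwCk, HwCg} → row (0,9) (5,5) (4,4) (4,4)
{HwBk, HwBg} → row (0,9) (0,9) (4,4) (4,4)
{HyCk, HyCg} → row (3,1) (5,5) (4,4) (4,4)
{HyBk, HyBg} → row (3,1) (0,9) (4,4) (4,4)
{TwCk} → row (0,9) (5,5) (3,9) (3,9)
{TwCg} → row (0,9) (5,5) (4,2) (4,2)
{TwBk} → row (0,9) (0,9) (3,9) (3,9)
{TwBg} → row (0,9) (0,9) (4,2) (4,2)
{TyCk} → row (3,1) (5,5) (3,9) (3,9)
{TyCg} → row (3,1) (5,5) (4,2) (4,2)
{TyBk} → row (3,1) (0,9) (3,9) (3,9)
{TyBg} → row (3,1) (0,9) (4,2) (4,2)
That's 12 distinct rows out of 16 strategies.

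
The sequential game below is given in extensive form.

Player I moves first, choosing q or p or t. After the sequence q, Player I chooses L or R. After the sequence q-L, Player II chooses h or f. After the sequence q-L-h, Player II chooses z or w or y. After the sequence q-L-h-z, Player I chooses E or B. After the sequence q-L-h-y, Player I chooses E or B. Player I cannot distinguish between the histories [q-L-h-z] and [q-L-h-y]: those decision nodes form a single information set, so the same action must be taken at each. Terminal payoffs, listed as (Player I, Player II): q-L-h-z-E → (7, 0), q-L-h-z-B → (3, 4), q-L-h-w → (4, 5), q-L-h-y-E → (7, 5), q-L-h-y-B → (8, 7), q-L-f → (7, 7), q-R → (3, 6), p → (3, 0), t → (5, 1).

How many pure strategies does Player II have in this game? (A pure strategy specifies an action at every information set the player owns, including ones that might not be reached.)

Player II owns the node after q-L with actions {h, f} — two choices.
Player II owns the node after q-L-h with actions {z, w, y} — three choices.
A pure strategy fixes one action at each information set independently, so the count is the product 2 × 3 = 6.

6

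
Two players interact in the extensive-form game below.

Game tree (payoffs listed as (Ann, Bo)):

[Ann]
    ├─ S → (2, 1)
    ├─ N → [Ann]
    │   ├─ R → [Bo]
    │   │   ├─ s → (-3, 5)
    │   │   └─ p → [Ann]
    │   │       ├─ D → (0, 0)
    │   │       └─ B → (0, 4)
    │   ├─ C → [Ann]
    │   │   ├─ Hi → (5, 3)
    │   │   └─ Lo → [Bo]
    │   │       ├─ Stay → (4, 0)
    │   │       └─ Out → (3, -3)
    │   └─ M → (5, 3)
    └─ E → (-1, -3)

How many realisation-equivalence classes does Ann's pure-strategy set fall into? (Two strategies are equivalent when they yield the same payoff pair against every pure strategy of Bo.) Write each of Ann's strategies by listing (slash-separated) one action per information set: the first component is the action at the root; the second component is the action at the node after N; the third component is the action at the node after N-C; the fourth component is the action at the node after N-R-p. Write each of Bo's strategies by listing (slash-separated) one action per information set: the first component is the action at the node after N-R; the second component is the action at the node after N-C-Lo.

6

Ann has 36 pure strategies: S/R/Hi/D, S/R/Hi/B, S/R/Lo/D, S/R/Lo/B, S/C/Hi/D, S/C/Hi/B, S/C/Lo/D, S/C/Lo/B, S/M/Hi/D, S/M/Hi/B, S/M/Lo/D, S/M/Lo/B, N/R/Hi/D, N/R/Hi/B, N/R/Lo/D, N/R/Lo/B, N/C/Hi/D, N/C/Hi/B, N/C/Lo/D, N/C/Lo/B, N/M/Hi/D, N/M/Hi/B, N/M/Lo/D, N/M/Lo/B, E/R/Hi/D, E/R/Hi/B, E/R/Lo/D, E/R/Lo/B, E/C/Hi/D, E/C/Hi/B, E/C/Lo/D, E/C/Lo/B, E/M/Hi/D, E/M/Hi/B, E/M/Lo/D, E/M/Lo/B. Columns: s/Stay, s/Out, p/Stay, p/Out.
{S/R/Hi/D, S/R/Hi/B, S/R/Lo/D, S/R/Lo/B, S/C/Hi/D, S/C/Hi/B, S/C/Lo/D, S/C/Lo/B, S/M/Hi/D, S/M/Hi/B, S/M/Lo/D, S/M/Lo/B} → row (2,1) (2,1) (2,1) (2,1)
{N/R/Hi/D, N/R/Lo/D} → row (-3,5) (-3,5) (0,0) (0,0)
{N/R/Hi/B, N/R/Lo/B} → row (-3,5) (-3,5) (0,4) (0,4)
{N/C/Hi/D, N/C/Hi/B, N/M/Hi/D, N/M/Hi/B, N/M/Lo/D, N/M/Lo/B} → row (5,3) (5,3) (5,3) (5,3)
{N/C/Lo/D, N/C/Lo/B} → row (4,0) (3,-3) (4,0) (3,-3)
{E/R/Hi/D, E/R/Hi/B, E/R/Lo/D, E/R/Lo/B, E/C/Hi/D, E/C/Hi/B, E/C/Lo/D, E/C/Lo/B, E/M/Hi/D, E/M/Hi/B, E/M/Lo/D, E/M/Lo/B} → row (-1,-3) (-1,-3) (-1,-3) (-1,-3)
That's 6 distinct rows out of 36 strategies.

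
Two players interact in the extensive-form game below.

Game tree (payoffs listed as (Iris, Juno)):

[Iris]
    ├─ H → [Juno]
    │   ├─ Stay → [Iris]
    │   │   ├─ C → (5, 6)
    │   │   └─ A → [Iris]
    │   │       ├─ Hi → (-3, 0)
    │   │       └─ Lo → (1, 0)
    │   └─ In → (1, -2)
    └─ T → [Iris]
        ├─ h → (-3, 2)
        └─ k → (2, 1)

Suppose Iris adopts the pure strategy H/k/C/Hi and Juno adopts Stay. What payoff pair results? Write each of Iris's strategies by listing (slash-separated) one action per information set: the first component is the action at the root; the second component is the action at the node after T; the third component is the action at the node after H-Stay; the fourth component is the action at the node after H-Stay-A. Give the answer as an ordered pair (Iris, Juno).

(5, 6)

Trace the play path from the root:
  Iris plays H
  Juno plays Stay at [H]
  Iris plays C at [H-Stay]
→ terminal payoff (5, 6).
(Iris's choice at the node after T is never reached on this path, so it doesn't affect the outcome.)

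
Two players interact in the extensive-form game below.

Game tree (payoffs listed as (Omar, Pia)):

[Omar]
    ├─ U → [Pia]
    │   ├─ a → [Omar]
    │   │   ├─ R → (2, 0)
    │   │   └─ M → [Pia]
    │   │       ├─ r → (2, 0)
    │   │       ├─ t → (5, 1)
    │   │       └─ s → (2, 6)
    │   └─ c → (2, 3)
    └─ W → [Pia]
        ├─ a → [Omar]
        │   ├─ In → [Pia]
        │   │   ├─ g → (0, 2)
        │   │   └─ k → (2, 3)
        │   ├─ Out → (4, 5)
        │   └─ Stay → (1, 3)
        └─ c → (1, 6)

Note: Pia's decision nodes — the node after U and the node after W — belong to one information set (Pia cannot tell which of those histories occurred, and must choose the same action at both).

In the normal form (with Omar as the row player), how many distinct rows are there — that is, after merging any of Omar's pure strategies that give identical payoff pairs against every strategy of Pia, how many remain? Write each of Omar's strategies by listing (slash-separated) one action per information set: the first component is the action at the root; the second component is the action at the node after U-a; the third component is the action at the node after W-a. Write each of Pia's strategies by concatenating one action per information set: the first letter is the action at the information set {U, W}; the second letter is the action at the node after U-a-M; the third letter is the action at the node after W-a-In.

5

Omar has 12 pure strategies: U/R/In, U/R/Out, U/R/Stay, U/M/In, U/M/Out, U/M/Stay, W/R/In, W/R/Out, W/R/Stay, W/M/In, W/M/Out, W/M/Stay. Columns: arg, ark, atg, atk, asg, ask, crg, crk, ctg, ctk, csg, csk.
{U/R/In, U/R/Out, U/R/Stay} → row (2,0) (2,0) (2,0) (2,0) (2,0) (2,0) (2,3) (2,3) (2,3) (2,3) (2,3) (2,3)
{U/M/In, U/M/Out, U/M/Stay} → row (2,0) (2,0) (5,1) (5,1) (2,6) (2,6) (2,3) (2,3) (2,3) (2,3) (2,3) (2,3)
{W/R/In, W/M/In} → row (0,2) (2,3) (0,2) (2,3) (0,2) (2,3) (1,6) (1,6) (1,6) (1,6) (1,6) (1,6)
{W/R/Out, W/M/Out} → row (4,5) (4,5) (4,5) (4,5) (4,5) (4,5) (1,6) (1,6) (1,6) (1,6) (1,6) (1,6)
{W/R/Stay, W/M/Stay} → row (1,3) (1,3) (1,3) (1,3) (1,3) (1,3) (1,6) (1,6) (1,6) (1,6) (1,6) (1,6)
That's 5 distinct rows out of 12 strategies.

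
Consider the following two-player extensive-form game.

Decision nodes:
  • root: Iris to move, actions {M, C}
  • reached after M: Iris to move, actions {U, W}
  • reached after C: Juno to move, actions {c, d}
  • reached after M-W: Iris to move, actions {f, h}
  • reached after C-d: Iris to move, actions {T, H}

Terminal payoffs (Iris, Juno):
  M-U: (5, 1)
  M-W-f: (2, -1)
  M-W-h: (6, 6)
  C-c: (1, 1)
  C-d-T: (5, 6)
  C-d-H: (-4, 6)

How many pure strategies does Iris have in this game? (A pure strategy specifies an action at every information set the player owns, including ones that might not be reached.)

16

Iris owns the root with actions {M, C} — two choices.
Iris owns the node after M with actions {U, W} — two choices.
Iris owns the node after M-W with actions {f, h} — two choices.
Iris owns the node after C-d with actions {T, H} — two choices.
A pure strategy fixes one action at each information set independently, so the count is the product 2 × 2 × 2 × 2 = 16.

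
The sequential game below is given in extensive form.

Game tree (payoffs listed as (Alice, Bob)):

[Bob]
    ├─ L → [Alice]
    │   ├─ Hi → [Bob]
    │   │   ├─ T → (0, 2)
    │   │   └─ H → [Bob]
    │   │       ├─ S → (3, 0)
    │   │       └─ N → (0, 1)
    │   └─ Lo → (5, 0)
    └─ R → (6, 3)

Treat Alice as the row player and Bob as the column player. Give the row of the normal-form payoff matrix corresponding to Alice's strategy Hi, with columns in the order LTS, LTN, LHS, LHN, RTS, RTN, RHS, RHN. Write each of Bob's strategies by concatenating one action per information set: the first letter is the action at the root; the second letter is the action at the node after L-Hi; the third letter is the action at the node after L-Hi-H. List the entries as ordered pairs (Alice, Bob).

(0,2) (0,2) (3,0) (0,1) (6,3) (6,3) (6,3) (6,3)

vs LTS: Bob plays L → Alice plays Hi at [L] → Bob plays T at [L-Hi] → (0, 2)
vs LTN: Bob plays L → Alice plays Hi at [L] → Bob plays T at [L-Hi] → (0, 2)
vs LHS: Bob plays L → Alice plays Hi at [L] → Bob plays H at [L-Hi] → Bob plays S at [L-Hi-H] → (3, 0)
vs LHN: Bob plays L → Alice plays Hi at [L] → Bob plays H at [L-Hi] → Bob plays N at [L-Hi-H] → (0, 1)
vs RTS: Bob plays R → (6, 3)
vs RTN: Bob plays R → (6, 3)
vs RHS: Bob plays R → (6, 3)
vs RHN: Bob plays R → (6, 3)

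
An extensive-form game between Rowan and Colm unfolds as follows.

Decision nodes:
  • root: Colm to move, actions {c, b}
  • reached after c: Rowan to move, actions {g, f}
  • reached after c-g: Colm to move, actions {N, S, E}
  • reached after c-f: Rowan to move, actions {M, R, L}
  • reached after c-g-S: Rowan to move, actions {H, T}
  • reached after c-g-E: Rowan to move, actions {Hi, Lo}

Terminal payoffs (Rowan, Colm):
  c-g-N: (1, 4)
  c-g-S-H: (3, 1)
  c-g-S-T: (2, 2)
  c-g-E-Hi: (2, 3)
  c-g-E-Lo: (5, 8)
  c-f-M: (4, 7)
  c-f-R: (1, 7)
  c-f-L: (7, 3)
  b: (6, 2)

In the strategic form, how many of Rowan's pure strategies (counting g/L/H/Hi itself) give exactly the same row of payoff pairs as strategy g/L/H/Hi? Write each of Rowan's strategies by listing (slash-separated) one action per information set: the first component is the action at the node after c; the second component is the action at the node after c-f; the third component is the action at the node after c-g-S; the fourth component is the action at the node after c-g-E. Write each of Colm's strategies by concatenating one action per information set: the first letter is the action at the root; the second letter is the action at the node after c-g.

Row for g/L/H/Hi (columns cN, cS, cE, bN, bS, bE): (1,4) (3,1) (2,3) (6,2) (6,2) (6,2).
Under g/L/H/Hi, Rowan's choice at the node after c-f can never be reached regardless of what Colm does, so varying those choices leaves every outcome unchanged.
Holding the reachable choices fixed and varying the unreachable one freely already gives 3 equivalent strategies.
No other strategy reproduces this row, so those 3 are the full class: g/M/H/Hi, g/R/H/Hi, g/L/H/Hi.

3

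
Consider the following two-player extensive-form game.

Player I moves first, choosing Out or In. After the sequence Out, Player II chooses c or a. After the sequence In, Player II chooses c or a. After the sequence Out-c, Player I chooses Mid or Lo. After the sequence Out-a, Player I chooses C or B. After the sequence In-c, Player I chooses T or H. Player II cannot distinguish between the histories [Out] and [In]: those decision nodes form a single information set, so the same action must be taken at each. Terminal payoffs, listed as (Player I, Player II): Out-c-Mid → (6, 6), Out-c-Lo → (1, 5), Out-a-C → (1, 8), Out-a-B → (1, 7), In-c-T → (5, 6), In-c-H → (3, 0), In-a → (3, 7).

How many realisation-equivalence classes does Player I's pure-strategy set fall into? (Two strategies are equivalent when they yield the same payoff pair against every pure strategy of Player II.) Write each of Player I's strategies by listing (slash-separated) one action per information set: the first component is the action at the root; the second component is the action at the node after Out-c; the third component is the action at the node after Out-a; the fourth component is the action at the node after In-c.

6

Player I has 16 pure strategies: Out/Mid/C/T, Out/Mid/C/H, Out/Mid/B/T, Out/Mid/B/H, Out/Lo/C/T, Out/Lo/C/H, Out/Lo/B/T, Out/Lo/B/H, In/Mid/C/T, In/Mid/C/H, In/Mid/B/T, In/Mid/B/H, In/Lo/C/T, In/Lo/C/H, In/Lo/B/T, In/Lo/B/H. Columns: c, a.
{Out/Mid/C/T, Out/Mid/C/H} → row (6,6) (1,8)
{Out/Mid/B/T, Out/Mid/B/H} → row (6,6) (1,7)
{Out/Lo/C/T, Out/Lo/C/H} → row (1,5) (1,8)
{Out/Lo/B/T, Out/Lo/B/H} → row (1,5) (1,7)
{In/Mid/C/T, In/Mid/B/T, In/Lo/C/T, In/Lo/B/T} → row (5,6) (3,7)
{In/Mid/C/H, In/Mid/B/H, In/Lo/C/H, In/Lo/B/H} → row (3,0) (3,7)
That's 6 distinct rows out of 16 strategies.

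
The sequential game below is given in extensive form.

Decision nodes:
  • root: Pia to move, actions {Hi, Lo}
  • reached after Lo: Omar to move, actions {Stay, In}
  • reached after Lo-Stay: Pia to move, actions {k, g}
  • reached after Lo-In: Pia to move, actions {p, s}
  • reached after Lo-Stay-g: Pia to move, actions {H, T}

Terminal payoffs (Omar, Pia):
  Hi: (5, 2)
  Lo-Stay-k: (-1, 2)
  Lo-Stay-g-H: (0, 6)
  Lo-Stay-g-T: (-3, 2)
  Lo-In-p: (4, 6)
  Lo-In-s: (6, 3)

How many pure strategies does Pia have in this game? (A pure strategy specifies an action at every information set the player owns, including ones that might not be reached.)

16

Pia owns the root with actions {Hi, Lo} — two choices.
Pia owns the node after Lo-Stay with actions {k, g} — two choices.
Pia owns the node after Lo-In with actions {p, s} — two choices.
Pia owns the node after Lo-Stay-g with actions {H, T} — two choices.
A pure strategy fixes one action at each information set independently, so the count is the product 2 × 2 × 2 × 2 = 16.
(For reference, Omar has 2 pure strategies, giving a 16×2 normal-form matrix.)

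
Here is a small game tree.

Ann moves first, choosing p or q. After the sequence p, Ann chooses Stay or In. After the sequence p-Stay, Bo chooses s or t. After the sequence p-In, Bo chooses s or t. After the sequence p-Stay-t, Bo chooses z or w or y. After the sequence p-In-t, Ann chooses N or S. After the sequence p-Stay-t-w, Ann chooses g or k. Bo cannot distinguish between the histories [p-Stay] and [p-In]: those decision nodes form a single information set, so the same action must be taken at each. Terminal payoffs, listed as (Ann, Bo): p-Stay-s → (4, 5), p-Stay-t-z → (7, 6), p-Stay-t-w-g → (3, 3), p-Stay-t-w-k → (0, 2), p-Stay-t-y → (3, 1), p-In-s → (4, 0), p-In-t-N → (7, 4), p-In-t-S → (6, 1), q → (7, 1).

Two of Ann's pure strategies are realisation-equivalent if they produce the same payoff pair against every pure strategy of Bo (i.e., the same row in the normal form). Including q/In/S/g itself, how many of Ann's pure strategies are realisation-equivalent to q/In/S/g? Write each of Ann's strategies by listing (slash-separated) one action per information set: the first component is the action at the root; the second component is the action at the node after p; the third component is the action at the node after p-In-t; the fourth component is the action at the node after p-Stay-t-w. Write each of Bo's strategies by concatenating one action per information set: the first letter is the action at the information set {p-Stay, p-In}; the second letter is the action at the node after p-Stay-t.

Row for q/In/S/g (columns sz, sw, sy, tz, tw, ty): (7,1) (7,1) (7,1) (7,1) (7,1) (7,1).
Under q/In/S/g, Ann's choice at the node after p and at the node after p-In-t and at the node after p-Stay-t-w can never be reached regardless of what Bo does, so varying those choices leaves every outcome unchanged.
Holding the reachable choices fixed and varying the unreachable ones freely already gives 2 × 2 × 2 = 8 equivalent strategies.
No other strategy reproduces this row, so those 8 are the full class: q/Stay/N/g, q/Stay/N/k, q/Stay/S/g, q/Stay/S/k, q/In/N/g, q/In/N/k, q/In/S/g, q/In/S/k.

8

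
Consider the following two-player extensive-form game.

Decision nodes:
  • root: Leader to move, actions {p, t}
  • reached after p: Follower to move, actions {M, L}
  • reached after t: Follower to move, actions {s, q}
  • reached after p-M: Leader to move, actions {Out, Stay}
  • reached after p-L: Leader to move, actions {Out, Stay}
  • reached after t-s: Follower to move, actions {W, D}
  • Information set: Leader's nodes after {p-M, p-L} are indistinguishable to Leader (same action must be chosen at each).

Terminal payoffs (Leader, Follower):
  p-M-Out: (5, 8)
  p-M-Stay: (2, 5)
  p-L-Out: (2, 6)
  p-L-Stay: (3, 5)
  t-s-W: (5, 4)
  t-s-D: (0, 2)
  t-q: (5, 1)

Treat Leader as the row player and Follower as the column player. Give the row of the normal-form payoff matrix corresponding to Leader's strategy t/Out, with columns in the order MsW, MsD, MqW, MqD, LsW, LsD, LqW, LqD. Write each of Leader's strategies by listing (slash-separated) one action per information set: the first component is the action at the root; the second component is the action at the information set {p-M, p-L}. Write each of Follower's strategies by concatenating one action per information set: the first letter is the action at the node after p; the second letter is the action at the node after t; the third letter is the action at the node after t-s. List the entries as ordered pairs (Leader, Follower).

vs MsW: Leader plays t → Follower plays s at [t] → Follower plays W at [t-s] → (5, 4)
vs MsD: Leader plays t → Follower plays s at [t] → Follower plays D at [t-s] → (0, 2)
vs MqW: Leader plays t → Follower plays q at [t] → (5, 1)
vs MqD: Leader plays t → Follower plays q at [t] → (5, 1)
vs LsW: Leader plays t → Follower plays s at [t] → Follower plays W at [t-s] → (5, 4)
vs LsD: Leader plays t → Follower plays s at [t] → Follower plays D at [t-s] → (0, 2)
vs LqW: Leader plays t → Follower plays q at [t] → (5, 1)
vs LqD: Leader plays t → Follower plays q at [t] → (5, 1)

(5,4) (0,2) (5,1) (5,1) (5,4) (0,2) (5,1) (5,1)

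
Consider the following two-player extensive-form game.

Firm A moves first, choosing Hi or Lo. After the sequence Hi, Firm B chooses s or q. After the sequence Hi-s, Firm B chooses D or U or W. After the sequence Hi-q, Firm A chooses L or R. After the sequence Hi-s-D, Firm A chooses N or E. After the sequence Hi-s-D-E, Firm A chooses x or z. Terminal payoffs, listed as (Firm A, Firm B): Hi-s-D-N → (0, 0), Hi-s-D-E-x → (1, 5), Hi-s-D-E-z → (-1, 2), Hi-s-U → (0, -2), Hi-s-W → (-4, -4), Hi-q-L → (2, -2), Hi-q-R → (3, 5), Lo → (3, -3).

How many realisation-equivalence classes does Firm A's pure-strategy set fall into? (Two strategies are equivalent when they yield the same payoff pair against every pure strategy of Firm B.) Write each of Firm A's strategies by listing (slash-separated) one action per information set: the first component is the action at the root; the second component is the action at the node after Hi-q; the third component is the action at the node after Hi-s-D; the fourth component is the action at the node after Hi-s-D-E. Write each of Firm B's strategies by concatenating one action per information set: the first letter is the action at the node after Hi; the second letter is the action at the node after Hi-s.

Firm A has 16 pure strategies: Hi/L/N/x, Hi/L/N/z, Hi/L/E/x, Hi/L/E/z, Hi/R/N/x, Hi/R/N/z, Hi/R/E/x, Hi/R/E/z, Lo/L/N/x, Lo/L/N/z, Lo/L/E/x, Lo/L/E/z, Lo/R/N/x, Lo/R/N/z, Lo/R/E/x, Lo/R/E/z. Columns: sD, sU, sW, qD, qU, qW.
{Hi/L/N/x, Hi/L/N/z} → row (0,0) (0,-2) (-4,-4) (2,-2) (2,-2) (2,-2)
{Hi/L/E/x} → row (1,5) (0,-2) (-4,-4) (2,-2) (2,-2) (2,-2)
{Hi/L/E/z} → row (-1,2) (0,-2) (-4,-4) (2,-2) (2,-2) (2,-2)
{Hi/R/N/x, Hi/R/N/z} → row (0,0) (0,-2) (-4,-4) (3,5) (3,5) (3,5)
{Hi/R/E/x} → row (1,5) (0,-2) (-4,-4) (3,5) (3,5) (3,5)
{Hi/R/E/z} → row (-1,2) (0,-2) (-4,-4) (3,5) (3,5) (3,5)
{Lo/L/N/x, Lo/L/N/z, Lo/L/E/x, Lo/L/E/z, Lo/R/N/x, Lo/R/N/z, Lo/R/E/x, Lo/R/E/z} → row (3,-3) (3,-3) (3,-3) (3,-3) (3,-3) (3,-3)
That's 7 distinct rows out of 16 strategies.

7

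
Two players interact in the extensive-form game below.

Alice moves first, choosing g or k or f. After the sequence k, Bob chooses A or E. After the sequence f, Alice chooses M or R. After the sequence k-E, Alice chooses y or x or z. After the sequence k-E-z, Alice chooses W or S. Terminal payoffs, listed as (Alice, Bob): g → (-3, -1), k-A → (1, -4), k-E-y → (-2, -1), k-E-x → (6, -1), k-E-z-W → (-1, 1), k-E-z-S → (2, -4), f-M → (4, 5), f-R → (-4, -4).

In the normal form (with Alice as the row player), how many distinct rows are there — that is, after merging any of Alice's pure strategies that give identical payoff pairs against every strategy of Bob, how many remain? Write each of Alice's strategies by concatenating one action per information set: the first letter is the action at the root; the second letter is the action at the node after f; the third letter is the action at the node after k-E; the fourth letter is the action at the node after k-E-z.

Alice has 36 pure strategies: gMyW, gMyS, gMxW, gMxS, gMzW, gMzS, gRyW, gRyS, gRxW, gRxS, gRzW, gRzS, kMyW, kMyS, kMxW, kMxS, kMzW, kMzS, kRyW, kRyS, kRxW, kRxS, kRzW, kRzS, fMyW, fMyS, fMxW, fMxS, fMzW, fMzS, fRyW, fRyS, fRxW, fRxS, fRzW, fRzS. Columns: A, E.
{gMyW, gMyS, gMxW, gMxS, gMzW, gMzS, gRyW, gRyS, gRxW, gRxS, gRzW, gRzS} → row (-3,-1) (-3,-1)
{kMyW, kMyS, kRyW, kRyS} → row (1,-4) (-2,-1)
{kMxW, kMxS, kRxW, kRxS} → row (1,-4) (6,-1)
{kMzW, kRzW} → row (1,-4) (-1,1)
{kMzS, kRzS} → row (1,-4) (2,-4)
{fMyW, fMyS, fMxW, fMxS, fMzW, fMzS} → row (4,5) (4,5)
{fRyW, fRyS, fRxW, fRxS, fRzW, fRzS} → row (-4,-4) (-4,-4)
That's 7 distinct rows out of 36 strategies.

7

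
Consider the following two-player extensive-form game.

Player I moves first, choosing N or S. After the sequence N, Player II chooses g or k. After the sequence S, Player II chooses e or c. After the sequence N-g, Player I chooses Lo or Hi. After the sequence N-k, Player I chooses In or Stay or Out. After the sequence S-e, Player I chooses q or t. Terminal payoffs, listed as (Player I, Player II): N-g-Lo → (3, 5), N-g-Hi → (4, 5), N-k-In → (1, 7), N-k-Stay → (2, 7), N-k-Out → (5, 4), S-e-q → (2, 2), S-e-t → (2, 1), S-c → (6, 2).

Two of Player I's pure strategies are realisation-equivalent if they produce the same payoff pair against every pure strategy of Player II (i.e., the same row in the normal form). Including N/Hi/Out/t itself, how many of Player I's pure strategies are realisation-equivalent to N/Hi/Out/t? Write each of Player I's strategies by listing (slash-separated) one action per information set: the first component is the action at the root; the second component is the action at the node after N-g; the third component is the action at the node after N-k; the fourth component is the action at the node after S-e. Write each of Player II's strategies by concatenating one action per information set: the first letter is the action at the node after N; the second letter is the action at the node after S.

2

Row for N/Hi/Out/t (columns ge, gc, ke, kc): (4,5) (4,5) (5,4) (5,4).
Under N/Hi/Out/t, Player I's choice at the node after S-e can never be reached regardless of what Player II does, so varying those choices leaves every outcome unchanged.
Holding the reachable choices fixed and varying the unreachable one freely already gives 2 equivalent strategies.
No other strategy reproduces this row, so those 2 are the full class: N/Hi/Out/q, N/Hi/Out/t.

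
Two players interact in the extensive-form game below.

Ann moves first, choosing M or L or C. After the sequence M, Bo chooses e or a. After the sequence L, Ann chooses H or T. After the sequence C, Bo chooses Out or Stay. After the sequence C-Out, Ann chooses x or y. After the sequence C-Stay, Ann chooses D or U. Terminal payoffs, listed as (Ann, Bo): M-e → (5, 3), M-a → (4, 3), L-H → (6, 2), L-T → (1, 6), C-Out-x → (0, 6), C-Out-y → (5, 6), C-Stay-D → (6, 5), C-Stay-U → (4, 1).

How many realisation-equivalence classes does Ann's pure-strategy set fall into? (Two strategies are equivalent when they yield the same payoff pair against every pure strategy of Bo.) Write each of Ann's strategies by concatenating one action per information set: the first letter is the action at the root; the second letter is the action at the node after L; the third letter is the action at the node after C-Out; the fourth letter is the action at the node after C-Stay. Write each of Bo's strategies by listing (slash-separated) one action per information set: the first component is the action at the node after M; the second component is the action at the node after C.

Ann has 24 pure strategies: MHxD, MHxU, MHyD, MHyU, MTxD, MTxU, MTyD, MTyU, LHxD, LHxU, LHyD, LHyU, LTxD, LTxU, LTyD, LTyU, CHxD, CHxU, CHyD, CHyU, CTxD, CTxU, CTyD, CTyU. Columns: e/Out, e/Stay, a/Out, a/Stay.
{MHxD, MHxU, MHyD, MHyU, MTxD, MTxU, MTyD, MTyU} → row (5,3) (5,3) (4,3) (4,3)
{LHxD, LHxU, LHyD, LHyU} → row (6,2) (6,2) (6,2) (6,2)
{LTxD, LTxU, LTyD, LTyU} → row (1,6) (1,6) (1,6) (1,6)
{CHxD, CTxD} → row (0,6) (6,5) (0,6) (6,5)
{CHxU, CTxU} → row (0,6) (4,1) (0,6) (4,1)
{CHyD, CTyD} → row (5,6) (6,5) (5,6) (6,5)
{CHyU, CTyU} → row (5,6) (4,1) (5,6) (4,1)
That's 7 distinct rows out of 24 strategies.

7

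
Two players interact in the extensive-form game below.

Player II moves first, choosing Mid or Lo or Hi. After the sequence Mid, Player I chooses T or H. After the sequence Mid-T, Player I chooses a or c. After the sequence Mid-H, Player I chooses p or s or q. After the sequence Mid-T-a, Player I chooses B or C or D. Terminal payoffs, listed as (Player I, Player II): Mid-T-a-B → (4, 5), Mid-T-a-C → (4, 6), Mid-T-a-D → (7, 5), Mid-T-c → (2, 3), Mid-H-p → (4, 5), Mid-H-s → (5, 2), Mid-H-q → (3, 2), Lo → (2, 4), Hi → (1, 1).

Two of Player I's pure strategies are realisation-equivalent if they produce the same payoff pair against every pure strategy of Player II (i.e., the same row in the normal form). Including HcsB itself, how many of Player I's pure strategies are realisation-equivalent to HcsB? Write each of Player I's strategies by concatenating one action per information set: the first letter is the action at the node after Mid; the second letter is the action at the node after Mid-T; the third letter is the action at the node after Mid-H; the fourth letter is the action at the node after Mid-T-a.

6

Row for HcsB (columns Mid, Lo, Hi): (5,2) (2,4) (1,1).
Under HcsB, Player I's choice at the node after Mid-T and at the node after Mid-T-a can never be reached regardless of what Player II does, so varying those choices leaves every outcome unchanged.
Holding the reachable choices fixed and varying the unreachable ones freely already gives 2 × 3 = 6 equivalent strategies.
No other strategy reproduces this row, so those 6 are the full class: HasB, HasC, HasD, HcsB, HcsC, HcsD.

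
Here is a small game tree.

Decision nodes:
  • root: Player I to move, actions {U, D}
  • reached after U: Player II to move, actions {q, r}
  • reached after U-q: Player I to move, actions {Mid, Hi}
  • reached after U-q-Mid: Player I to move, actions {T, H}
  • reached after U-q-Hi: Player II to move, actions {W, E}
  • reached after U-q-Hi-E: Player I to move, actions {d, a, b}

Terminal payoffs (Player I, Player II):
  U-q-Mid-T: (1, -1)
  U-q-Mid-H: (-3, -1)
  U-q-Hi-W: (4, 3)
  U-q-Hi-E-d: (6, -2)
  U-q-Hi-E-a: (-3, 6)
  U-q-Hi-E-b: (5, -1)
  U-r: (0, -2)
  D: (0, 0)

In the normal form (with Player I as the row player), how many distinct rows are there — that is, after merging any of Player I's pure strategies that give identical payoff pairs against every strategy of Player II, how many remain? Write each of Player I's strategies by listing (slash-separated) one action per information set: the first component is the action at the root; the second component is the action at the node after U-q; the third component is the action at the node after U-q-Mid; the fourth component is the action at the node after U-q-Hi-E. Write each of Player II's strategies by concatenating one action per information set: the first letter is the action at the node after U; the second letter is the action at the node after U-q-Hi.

6

Player I has 24 pure strategies: U/Mid/T/d, U/Mid/T/a, U/Mid/T/b, U/Mid/H/d, U/Mid/H/a, U/Mid/H/b, U/Hi/T/d, U/Hi/T/a, U/Hi/T/b, U/Hi/H/d, U/Hi/H/a, U/Hi/H/b, D/Mid/T/d, D/Mid/T/a, D/Mid/T/b, D/Mid/H/d, D/Mid/H/a, D/Mid/H/b, D/Hi/T/d, D/Hi/T/a, D/Hi/T/b, D/Hi/H/d, D/Hi/H/a, D/Hi/H/b. Columns: qW, qE, rW, rE.
{U/Mid/T/d, U/Mid/T/a, U/Mid/T/b} → row (1,-1) (1,-1) (0,-2) (0,-2)
{U/Mid/H/d, U/Mid/H/a, U/Mid/H/b} → row (-3,-1) (-3,-1) (0,-2) (0,-2)
{U/Hi/T/d, U/Hi/H/d} → row (4,3) (6,-2) (0,-2) (0,-2)
{U/Hi/T/a, U/Hi/H/a} → row (4,3) (-3,6) (0,-2) (0,-2)
{U/Hi/T/b, U/Hi/H/b} → row (4,3) (5,-1) (0,-2) (0,-2)
{D/Mid/T/d, D/Mid/T/a, D/Mid/T/b, D/Mid/H/d, D/Mid/H/a, D/Mid/H/b, D/Hi/T/d, D/Hi/T/a, D/Hi/T/b, D/Hi/H/d, D/Hi/H/a, D/Hi/H/b} → row (0,0) (0,0) (0,0) (0,0)
That's 6 distinct rows out of 24 strategies.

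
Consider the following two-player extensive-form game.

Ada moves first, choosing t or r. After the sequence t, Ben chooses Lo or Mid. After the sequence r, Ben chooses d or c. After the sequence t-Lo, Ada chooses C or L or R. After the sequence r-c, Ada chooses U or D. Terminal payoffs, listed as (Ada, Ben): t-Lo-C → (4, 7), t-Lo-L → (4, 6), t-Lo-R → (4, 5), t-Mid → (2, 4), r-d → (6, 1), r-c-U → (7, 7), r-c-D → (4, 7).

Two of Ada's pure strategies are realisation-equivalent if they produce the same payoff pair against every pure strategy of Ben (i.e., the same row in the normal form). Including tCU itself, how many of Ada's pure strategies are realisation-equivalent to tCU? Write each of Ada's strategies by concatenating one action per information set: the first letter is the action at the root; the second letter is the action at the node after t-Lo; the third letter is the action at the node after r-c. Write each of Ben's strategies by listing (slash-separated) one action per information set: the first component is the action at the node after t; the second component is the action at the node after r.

Row for tCU (columns Lo/d, Lo/c, Mid/d, Mid/c): (4,7) (4,7) (2,4) (2,4).
Under tCU, Ada's choice at the node after r-c can never be reached regardless of what Ben does, so varying those choices leaves every outcome unchanged.
Holding the reachable choices fixed and varying the unreachable one freely already gives 2 equivalent strategies.
No other strategy reproduces this row, so those 2 are the full class: tCU, tCD.

2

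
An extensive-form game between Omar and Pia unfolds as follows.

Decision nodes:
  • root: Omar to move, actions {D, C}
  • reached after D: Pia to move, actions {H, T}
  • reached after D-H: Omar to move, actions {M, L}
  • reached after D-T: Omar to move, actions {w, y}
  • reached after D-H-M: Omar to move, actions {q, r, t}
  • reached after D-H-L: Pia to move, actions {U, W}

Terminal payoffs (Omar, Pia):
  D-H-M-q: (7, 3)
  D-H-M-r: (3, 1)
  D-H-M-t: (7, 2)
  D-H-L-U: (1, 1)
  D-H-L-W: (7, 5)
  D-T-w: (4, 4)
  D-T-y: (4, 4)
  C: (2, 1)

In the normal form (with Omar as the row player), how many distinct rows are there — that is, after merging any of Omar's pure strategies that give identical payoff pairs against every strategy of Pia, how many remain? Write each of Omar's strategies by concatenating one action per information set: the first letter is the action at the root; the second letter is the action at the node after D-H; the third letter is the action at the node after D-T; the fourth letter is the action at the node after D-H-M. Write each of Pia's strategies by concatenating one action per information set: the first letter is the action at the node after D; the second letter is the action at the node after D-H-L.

5

Omar has 24 pure strategies: DMwq, DMwr, DMwt, DMyq, DMyr, DMyt, DLwq, DLwr, DLwt, DLyq, DLyr, DLyt, CMwq, CMwr, CMwt, CMyq, CMyr, CMyt, CLwq, CLwr, CLwt, CLyq, CLyr, CLyt. Columns: HU, HW, TU, TW.
{DMwq, DMyq} → row (7,3) (7,3) (4,4) (4,4)
{DMwr, DMyr} → row (3,1) (3,1) (4,4) (4,4)
{DMwt, DMyt} → row (7,2) (7,2) (4,4) (4,4)
{DLwq, DLwr, DLwt, DLyq, DLyr, DLyt} → row (1,1) (7,5) (4,4) (4,4)
{CMwq, CMwr, CMwt, CMyq, CMyr, CMyt, CLwq, CLwr, CLwt, CLyq, CLyr, CLyt} → row (2,1) (2,1) (2,1) (2,1)
That's 5 distinct rows out of 24 strategies.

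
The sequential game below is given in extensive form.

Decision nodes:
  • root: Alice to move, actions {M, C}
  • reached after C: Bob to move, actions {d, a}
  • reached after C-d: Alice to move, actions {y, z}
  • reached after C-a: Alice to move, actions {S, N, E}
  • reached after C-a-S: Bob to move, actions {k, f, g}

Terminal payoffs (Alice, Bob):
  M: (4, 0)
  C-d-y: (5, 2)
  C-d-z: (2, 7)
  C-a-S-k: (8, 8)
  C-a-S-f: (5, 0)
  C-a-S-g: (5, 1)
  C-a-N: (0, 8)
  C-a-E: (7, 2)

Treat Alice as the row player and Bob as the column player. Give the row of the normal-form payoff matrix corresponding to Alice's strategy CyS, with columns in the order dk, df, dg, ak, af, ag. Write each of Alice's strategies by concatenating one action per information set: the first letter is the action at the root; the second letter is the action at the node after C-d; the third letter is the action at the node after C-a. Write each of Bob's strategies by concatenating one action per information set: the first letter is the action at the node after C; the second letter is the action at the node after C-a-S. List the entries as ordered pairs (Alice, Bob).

(5,2) (5,2) (5,2) (8,8) (5,0) (5,1)

vs dk: Alice plays C → Bob plays d at [C] → Alice plays y at [C-d] → (5, 2)
vs df: Alice plays C → Bob plays d at [C] → Alice plays y at [C-d] → (5, 2)
vs dg: Alice plays C → Bob plays d at [C] → Alice plays y at [C-d] → (5, 2)
vs ak: Alice plays C → Bob plays a at [C] → Alice plays S at [C-a] → Bob plays k at [C-a-S] → (8, 8)
vs af: Alice plays C → Bob plays a at [C] → Alice plays S at [C-a] → Bob plays f at [C-a-S] → (5, 0)
vs ag: Alice plays C → Bob plays a at [C] → Alice plays S at [C-a] → Bob plays g at [C-a-S] → (5, 1)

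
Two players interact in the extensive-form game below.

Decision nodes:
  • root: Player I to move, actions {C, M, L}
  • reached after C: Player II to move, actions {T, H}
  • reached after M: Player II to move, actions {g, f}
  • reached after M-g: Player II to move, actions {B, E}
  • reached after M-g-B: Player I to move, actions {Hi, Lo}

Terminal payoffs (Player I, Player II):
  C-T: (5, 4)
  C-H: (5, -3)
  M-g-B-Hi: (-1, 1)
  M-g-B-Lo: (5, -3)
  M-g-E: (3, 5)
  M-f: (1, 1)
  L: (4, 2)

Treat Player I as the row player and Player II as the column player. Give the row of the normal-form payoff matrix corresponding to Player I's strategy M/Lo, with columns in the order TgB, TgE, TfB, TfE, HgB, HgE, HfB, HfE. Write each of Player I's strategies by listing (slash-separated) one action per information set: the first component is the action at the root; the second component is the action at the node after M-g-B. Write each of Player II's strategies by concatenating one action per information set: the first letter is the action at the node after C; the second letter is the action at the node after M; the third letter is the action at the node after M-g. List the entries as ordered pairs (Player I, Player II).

vs TgB: Player I plays M → Player II plays g at [M] → Player II plays B at [M-g] → Player I plays Lo at [M-g-B] → (5, -3)
vs TgE: Player I plays M → Player II plays g at [M] → Player II plays E at [M-g] → (3, 5)
vs TfB: Player I plays M → Player II plays f at [M] → (1, 1)
vs TfE: Player I plays M → Player II plays f at [M] → (1, 1)
vs HgB: Player I plays M → Player II plays g at [M] → Player II plays B at [M-g] → Player I plays Lo at [M-g-B] → (5, -3)
vs HgE: Player I plays M → Player II plays g at [M] → Player II plays E at [M-g] → (3, 5)
vs HfB: Player I plays M → Player II plays f at [M] → (1, 1)
vs HfE: Player I plays M → Player II plays f at [M] → (1, 1)

(5,-3) (3,5) (1,1) (1,1) (5,-3) (3,5) (1,1) (1,1)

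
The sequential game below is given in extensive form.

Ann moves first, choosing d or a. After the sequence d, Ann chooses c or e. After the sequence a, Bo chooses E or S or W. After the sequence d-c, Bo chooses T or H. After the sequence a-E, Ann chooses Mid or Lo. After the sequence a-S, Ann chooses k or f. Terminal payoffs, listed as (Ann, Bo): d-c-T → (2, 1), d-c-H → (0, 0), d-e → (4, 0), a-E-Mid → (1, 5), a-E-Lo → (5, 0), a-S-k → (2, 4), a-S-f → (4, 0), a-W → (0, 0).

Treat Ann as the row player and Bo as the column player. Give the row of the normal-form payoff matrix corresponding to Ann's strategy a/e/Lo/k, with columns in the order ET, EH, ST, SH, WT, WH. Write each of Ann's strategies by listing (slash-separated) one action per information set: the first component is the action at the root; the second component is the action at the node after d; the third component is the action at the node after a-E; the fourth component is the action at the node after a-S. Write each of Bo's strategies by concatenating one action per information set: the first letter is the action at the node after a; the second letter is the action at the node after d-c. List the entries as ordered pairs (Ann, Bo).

vs ET: Ann plays a → Bo plays E at [a] → Ann plays Lo at [a-E] → (5, 0)
vs EH: Ann plays a → Bo plays E at [a] → Ann plays Lo at [a-E] → (5, 0)
vs ST: Ann plays a → Bo plays S at [a] → Ann plays k at [a-S] → (2, 4)
vs SH: Ann plays a → Bo plays S at [a] → Ann plays k at [a-S] → (2, 4)
vs WT: Ann plays a → Bo plays W at [a] → (0, 0)
vs WH: Ann plays a → Bo plays W at [a] → (0, 0)

(5,0) (5,0) (2,4) (2,4) (0,0) (0,0)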